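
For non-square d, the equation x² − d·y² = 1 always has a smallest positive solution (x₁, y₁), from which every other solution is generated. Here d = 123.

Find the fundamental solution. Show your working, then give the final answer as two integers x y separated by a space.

122 11

d=123: √d = [11; 11,22] (ℓ=2, even), read p_1/q_1
k=0  a_k=11  p_k/q_k = 11/1
k=1  a_k=11  p_k/q_k = 122/11
(x₁, y₁) = (122, 11);  122² − 123·11² = 1 ✓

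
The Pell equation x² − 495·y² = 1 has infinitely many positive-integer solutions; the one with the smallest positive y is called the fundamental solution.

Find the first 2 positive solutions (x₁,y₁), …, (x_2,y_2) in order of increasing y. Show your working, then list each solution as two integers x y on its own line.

89 4
15841 712

[22; 4,44] for √495; ℓ=2 ⇒ convergent index 1
i=0: a=22 ⇒ p=22, q=1
i=1: a=4 ⇒ p=89, q=4
(x₁, y₁) = (89, 4);  89² − 495·4² = 1 ✓
n=2: (89,4)∘(89,4) = (89·89+495·4·4, 89·4+4·89) = (15841,712)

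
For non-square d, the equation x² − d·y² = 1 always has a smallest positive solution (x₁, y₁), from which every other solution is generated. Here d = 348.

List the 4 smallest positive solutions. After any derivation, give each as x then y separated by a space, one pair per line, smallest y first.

√348 = [18; 1,1,1,8,1,1,1,36, …], period ℓ=8 (even) → k=7
step 0: (18, 1)  from 18·(1,0) + (0,1)
step 1: (19, 1)  from 1·(18,1) + (1,0)
…
step 5: (541, 29)  from 1·(485,26) + (56,3)
step 6: (1026, 55)  from 1·(541,29) + (485,26)
step 7: (1567, 84)  from 1·(1026,55) + (541,29)
(x₁, y₁) = (1567, 84);  1567² − 348·84² = 1 ✓
k=2:  x_2 = 1567·1567+348·84·84 = 4910977,  y_2 = 1567·84+84·1567 = 263256
k=3:  x_3 = 1567·4910977+348·84·263256 = 15391000351,  y_3 = 1567·263256+84·4910977 = 825044220
k=4:  x_4 = 1567·15391000351+348·84·825044220 = 48235390189057,  y_4 = 1567·825044220+84·15391000351 = 2585688322224

1567 84
4910977 263256
15391000351 825044220
48235390189057 2585688322224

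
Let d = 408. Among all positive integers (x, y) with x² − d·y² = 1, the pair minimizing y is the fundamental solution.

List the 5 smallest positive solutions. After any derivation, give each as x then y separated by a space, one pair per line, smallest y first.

101 5
20401 1010
4120901 204015
832401601 41210020
168141002501 8324220025

[20; 5,40] for √408; ℓ=2 ⇒ convergent index 1
k=0  a_k=20  p_k/q_k = 20/1
k=1  a_k=5  p_k/q_k = 101/5
(x₁, y₁) = (101, 5);  101² − 408·5² = 1 ✓
(x_2, y_2) = (101·101 + 408·5·5, 101·5 + 5·101) = (20401, 1010)
(x_3, y_3) = (101·20401 + 408·5·1010, 101·1010 + 5·20401) = (4120901, 204015)
(x_4, y_4) = (101·4120901 + 408·5·204015, 101·204015 + 5·4120901) = (832401601, 41210020)
(x_5, y_5) = (101·832401601 + 408·5·41210020, 101·41210020 + 5·832401601) = (168141002501, 8324220025)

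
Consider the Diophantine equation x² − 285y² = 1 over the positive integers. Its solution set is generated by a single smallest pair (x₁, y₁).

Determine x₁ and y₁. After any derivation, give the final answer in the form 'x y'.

[16; 1,7,2,7,1,32] for √285; ℓ=6 ⇒ convergent index 5
a_0=16:  p_0=16·1+0=16,  q_0=16·0+1=1
…
a_3=2:  p_3=2·135+17=287,  q_3=2·8+1=17
a_4=7:  p_4=7·287+135=2144,  q_4=7·17+8=127
a_5=1:  p_5=1·2144+287=2431,  q_5=1·127+17=144
(x₁, y₁) = (2431, 144);  2431² − 285·144² = 1 ✓

2431 144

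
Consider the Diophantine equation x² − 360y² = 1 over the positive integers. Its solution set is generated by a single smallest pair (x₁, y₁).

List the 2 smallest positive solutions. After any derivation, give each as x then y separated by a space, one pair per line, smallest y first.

19 1
721 38

[18; 1,36] for √360; ℓ=2 ⇒ convergent index 1
k=0  a_k=18  p_k/q_k = 18/1
k=1  a_k=1  p_k/q_k = 19/1
(x₁, y₁) = (19, 1);  19² − 360·1² = 1 ✓
n=2: (19,1)∘(19,1) = (19·19+360·1·1, 19·1+1·19) = (721,38)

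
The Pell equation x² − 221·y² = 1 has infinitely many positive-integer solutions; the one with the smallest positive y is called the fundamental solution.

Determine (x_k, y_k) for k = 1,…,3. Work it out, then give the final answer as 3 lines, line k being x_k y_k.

[14; 1,6,2,6,1,28] for √221; ℓ=6 ⇒ convergent index 5
step 0: (14, 1)  from 14·(1,0) + (0,1)
step 1: (15, 1)  from 1·(14,1) + (1,0)
step 2: (104, 7)  from 6·(15,1) + (14,1)
step 3: (223, 15)  from 2·(104,7) + (15,1)
step 4: (1442, 97)  from 6·(223,15) + (104,7)
step 5: (1665, 112)  from 1·(1442,97) + (223,15)
→ (1665, 112).  Check: 1665²=2772225, 221·112²=2772224, difference 1.
(1665+112√221)^2 = 5544449 + 372960√221
(1665+112√221)^3 = 18463013505 + 1241956688√221

1665 112
5544449 372960
18463013505 1241956688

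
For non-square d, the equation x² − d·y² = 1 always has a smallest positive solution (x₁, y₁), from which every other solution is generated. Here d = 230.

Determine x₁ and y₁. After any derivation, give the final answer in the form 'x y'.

d=230: √d = [15; 6,30] (ℓ=2, even), read p_1/q_1
i=0: a=15 ⇒ p=15, q=1
i=1: a=6 ⇒ p=91, q=6
fundamental: x₁=91, y₁=6  (since 8281 − 230·36 = 1)

91 6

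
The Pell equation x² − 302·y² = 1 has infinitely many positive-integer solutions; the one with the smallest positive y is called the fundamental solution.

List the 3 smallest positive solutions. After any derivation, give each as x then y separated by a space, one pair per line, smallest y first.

√302 = [17; 2,1,1,1,4,…,1,2,34, …], period ℓ=16 (even) → k=15
k=0  a_k=17  p_k/q_k = 17/1
k=1  a_k=2  p_k/q_k = 35/2
k=2  a_k=1  p_k/q_k = 52/3
…
k=5  a_k=4  p_k/q_k = 643/37
k=6  a_k=2  p_k/q_k = 1425/82
…
k=8  a_k=16  p_k/q_k = 34513/1986
k=9  a_k=1  p_k/q_k = 36581/2105
k=10  a_k=2  p_k/q_k = 107675/6196
k=11  a_k=4  p_k/q_k = 467281/26889
…
k=13  a_k=1  p_k/q_k = 1042237/59974
k=14  a_k=1  p_k/q_k = 1617193/93059
k=15  a_k=2  p_k/q_k = 4276623/246092
(x₁, y₁) = (4276623, 246092);  4276623² − 302·246092² = 1 ✓
(4276623+246092√302)^2 = 36579008568257 + 2104885414632√302
(4276623+246092√302)^3 = 312869258720405635599 + 18003602753159249380√302

4276623 246092
36579008568257 2104885414632
312869258720405635599 18003602753159249380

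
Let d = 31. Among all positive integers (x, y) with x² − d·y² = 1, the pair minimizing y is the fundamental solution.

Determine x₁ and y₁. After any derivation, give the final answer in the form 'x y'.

1520 273

d=31: √d = [5; 1,1,3,5,3,1,1,10] (ℓ=8, even), read p_7/q_7
k=0  a_k=5  p_k/q_k = 5/1
k=1  a_k=1  p_k/q_k = 6/1
k=2  a_k=1  p_k/q_k = 11/2
k=3  a_k=3  p_k/q_k = 39/7
k=4  a_k=5  p_k/q_k = 206/37
k=5  a_k=3  p_k/q_k = 657/118
k=6  a_k=1  p_k/q_k = 863/155
k=7  a_k=1  p_k/q_k = 1520/273
(x₁, y₁) = (1520, 273);  1520² − 31·273² = 1 ✓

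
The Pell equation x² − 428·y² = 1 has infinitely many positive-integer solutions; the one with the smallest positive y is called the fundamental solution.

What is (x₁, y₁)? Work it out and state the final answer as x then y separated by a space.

1850887 89466

d=428: √d = [20; 1,2,4,1,5,10,5,1,4,2,1,40] (ℓ=12, even), read p_11/q_11
k=0  a_k=20  p_k/q_k = 20/1
k=1  a_k=1  p_k/q_k = 21/1
k=2  a_k=2  p_k/q_k = 62/3
k=3  a_k=4  p_k/q_k = 269/13
k=4  a_k=1  p_k/q_k = 331/16
…
k=7  a_k=5  p_k/q_k = 99779/4823
k=8  a_k=1  p_k/q_k = 119350/5769
…
k=10  a_k=2  p_k/q_k = 1273708/61567
k=11  a_k=1  p_k/q_k = 1850887/89466
fundamental: x₁=1850887, y₁=89466  (since 3425782686769 − 428·8004165156 = 1)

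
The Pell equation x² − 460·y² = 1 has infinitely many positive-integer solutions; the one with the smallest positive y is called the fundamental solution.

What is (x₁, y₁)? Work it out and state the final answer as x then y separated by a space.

2535751 118230

√460 → a₀=21, period (2,4,3,1,2,10,2,1,3,4,2,42); ℓ=12 even so k=11
step 0: (21, 1)  from 21·(1,0) + (0,1)
…
step 8: (72257, 3369)  from 1·(48922,2281) + (23335,1088)
…
step 10: (1135029, 52921)  from 4·(265693,12388) + (72257,3369)
step 11: (2535751, 118230)  from 2·(1135029,52921) + (265693,12388)
(x₁, y₁) = (2535751, 118230);  2535751² − 460·118230² = 1 ✓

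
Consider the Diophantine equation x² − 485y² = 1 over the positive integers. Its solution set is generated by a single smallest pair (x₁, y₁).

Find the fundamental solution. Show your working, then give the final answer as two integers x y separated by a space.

[22; 44] for √485; ℓ=1 ⇒ convergent index 1
step 0: (22, 1)  from 22·(1,0) + (0,1)
step 1: (969, 44)  from 44·(22,1) + (1,0)
fundamental: x₁=969, y₁=44  (since 938961 − 485·1936 = 1)

969 44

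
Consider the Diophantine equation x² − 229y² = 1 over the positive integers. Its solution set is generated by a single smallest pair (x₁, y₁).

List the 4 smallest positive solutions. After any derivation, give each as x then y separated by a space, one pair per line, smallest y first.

5848201 386460
68402909872801 4520191516920
800067931842043513801 52869977098885735380
9357916158133073035999171201 618388505879356792878585840

√229 = [15; 7,1,1,7,30, …], period ℓ=5 (odd) → k=9
i=0: a=15 ⇒ p=15, q=1
i=1: a=7 ⇒ p=106, q=7
i=2: a=1 ⇒ p=121, q=8
…
i=4: a=7 ⇒ p=1710, q=113
i=5: a=30 ⇒ p=51527, q=3405
i=6: a=7 ⇒ p=362399, q=23948
i=7: a=1 ⇒ p=413926, q=27353
i=8: a=1 ⇒ p=776325, q=51301
i=9: a=7 ⇒ p=5848201, q=386460
fundamental: x₁=5848201, y₁=386460  (since 34201454936401 − 229·149351331600 = 1)
(x_2, y_2) = (5848201·5848201 + 229·386460·386460, 5848201·386460 + 386460·5848201) = (68402909872801, 4520191516920)
(x_3, y_3) = (5848201·68402909872801 + 229·386460·4520191516920, 5848201·4520191516920 + 386460·68402909872801) = (800067931842043513801, 52869977098885735380)
(x_4, y_4) = (5848201·800067931842043513801 + 229·386460·52869977098885735380, 5848201·52869977098885735380 + 386460·800067931842043513801) = (9357916158133073035999171201, 618388505879356792878585840)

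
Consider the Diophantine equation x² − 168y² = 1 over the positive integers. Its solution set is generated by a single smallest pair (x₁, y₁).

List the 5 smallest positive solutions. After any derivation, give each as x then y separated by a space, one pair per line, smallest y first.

√168 = [12; 1,24, …], period ℓ=2 (even) → k=1
a_0=12:  p_0=12·1+0=12,  q_0=12·0+1=1
a_1=1:  p_1=1·12+1=13,  q_1=1·1+0=1
fundamental: x₁=13, y₁=1  (since 169 − 168·1 = 1)
k=2:  x_2 = 13·13+168·1·1 = 337,  y_2 = 13·1+1·13 = 26
k=3:  x_3 = 13·337+168·1·26 = 8749,  y_3 = 13·26+1·337 = 675
k=4:  x_4 = 13·8749+168·1·675 = 227137,  y_4 = 13·675+1·8749 = 17524
k=5:  x_5 = 13·227137+168·1·17524 = 5896813,  y_5 = 13·17524+1·227137 = 454949

13 1
337 26
8749 675
227137 17524
5896813 454949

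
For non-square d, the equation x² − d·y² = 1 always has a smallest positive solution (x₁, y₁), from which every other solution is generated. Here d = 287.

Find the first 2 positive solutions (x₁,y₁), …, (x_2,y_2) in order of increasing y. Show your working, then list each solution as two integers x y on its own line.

288 17
165887 9792

d=287: √d = [16; 1,15,1,32] (ℓ=4, even), read p_3/q_3
a_0=16:  p_0=16·1+0=16,  q_0=16·0+1=1
a_1=1:  p_1=1·16+1=17,  q_1=1·1+0=1
a_2=15:  p_2=15·17+16=271,  q_2=15·1+1=16
a_3=1:  p_3=1·271+17=288,  q_3=1·16+1=17
→ (288, 17).  Check: 288²=82944, 287·17²=82943, difference 1.
n=2: (288,17)∘(288,17) = (288·288+287·17·17, 288·17+17·288) = (165887,9792)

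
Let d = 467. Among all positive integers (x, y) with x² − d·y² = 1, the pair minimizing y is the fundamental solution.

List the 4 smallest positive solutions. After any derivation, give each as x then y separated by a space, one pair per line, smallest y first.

1625626 75225
5285319783751 244575431700
17183906517558380626 795176361465413175
55869210433019434807260001 2585318735566902940613400

√467 = [21; 1,1,1,1,3,…,1,1,42, …], period ℓ=14 (even) → k=13
i=0: a=21 ⇒ p=21, q=1
…
i=3: a=1 ⇒ p=65, q=3
…
i=5: a=3 ⇒ p=389, q=18
i=6: a=3 ⇒ p=1275, q=59
i=7: a=21 ⇒ p=27164, q=1257
…
i=9: a=3 ⇒ p=275465, q=12747
i=10: a=1 ⇒ p=358232, q=16577
i=11: a=1 ⇒ p=633697, q=29324
i=12: a=1 ⇒ p=991929, q=45901
i=13: a=1 ⇒ p=1625626, q=75225
fundamental: x₁=1625626, y₁=75225  (since 2642659891876 − 467·5658800625 = 1)
k=2:  x_2 = 1625626·1625626+467·75225·75225 = 5285319783751,  y_2 = 1625626·75225+75225·1625626 = 244575431700
k=3:  x_3 = 1625626·5285319783751+467·75225·244575431700 = 17183906517558380626,  y_3 = 1625626·244575431700+75225·5285319783751 = 795176361465413175
k=4:  x_4 = 1625626·17183906517558380626+467·75225·795176361465413175 = 55869210433019434807260001,  y_4 = 1625626·795176361465413175+75225·17183906517558380626 = 2585318735566902940613400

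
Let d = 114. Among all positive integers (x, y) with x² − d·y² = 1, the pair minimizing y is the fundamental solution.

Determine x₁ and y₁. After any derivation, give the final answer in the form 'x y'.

√114 → a₀=10, period (1,2,10,2,1,20); ℓ=6 even so k=5
k=0  a_k=10  p_k/q_k = 10/1
k=1  a_k=1  p_k/q_k = 11/1
k=2  a_k=2  p_k/q_k = 32/3
k=3  a_k=10  p_k/q_k = 331/31
k=4  a_k=2  p_k/q_k = 694/65
k=5  a_k=1  p_k/q_k = 1025/96
fundamental: x₁=1025, y₁=96  (since 1050625 − 114·9216 = 1)

1025 96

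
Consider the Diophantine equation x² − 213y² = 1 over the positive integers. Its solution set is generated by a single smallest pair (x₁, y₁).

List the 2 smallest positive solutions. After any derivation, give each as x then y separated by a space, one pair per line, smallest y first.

√213 → a₀=14, period (1,1,2,6,1,8,1,6,2,1,1,28); ℓ=12 even so k=11
a_0=14:  p_0=14·1+0=14,  q_0=14·0+1=1
…
a_2=1:  p_2=1·15+14=29,  q_2=1·1+1=2
…
a_4=6:  p_4=6·73+29=467,  q_4=6·5+2=32
…
a_6=8:  p_6=8·540+467=4787,  q_6=8·37+32=328
a_7=1:  p_7=1·4787+540=5327,  q_7=1·328+37=365
…
a_10=1:  p_10=1·78825+36749=115574,  q_10=1·5401+2518=7919
a_11=1:  p_11=1·115574+78825=194399,  q_11=1·7919+5401=13320
(x₁, y₁) = (194399, 13320);  194399² − 213·13320² = 1 ✓
(194399+13320√213)^2 = 75581942401 + 5178789360√213

194399 13320
75581942401 5178789360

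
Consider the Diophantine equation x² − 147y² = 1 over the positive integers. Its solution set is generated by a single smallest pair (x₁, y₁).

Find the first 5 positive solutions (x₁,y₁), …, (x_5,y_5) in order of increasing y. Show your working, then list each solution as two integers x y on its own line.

97 8
18817 1552
3650401 301080
708158977 58407968
137379191137 11330844712

d=147: √d = [12; 8,24] (ℓ=2, even), read p_1/q_1
k=0  a_k=12  p_k/q_k = 12/1
k=1  a_k=8  p_k/q_k = 97/8
fundamental: x₁=97, y₁=8  (since 9409 − 147·64 = 1)
n=2: (97,8)∘(97,8) = (97·97+147·8·8, 97·8+8·97) = (18817,1552)
n=3: (18817,1552)∘(97,8) = (97·18817+147·8·1552, 97·1552+8·18817) = (3650401,301080)
n=4: (3650401,301080)∘(97,8) = (97·3650401+147·8·301080, 97·301080+8·3650401) = (708158977,58407968)
n=5: (708158977,58407968)∘(97,8) = (97·708158977+147·8·58407968, 97·58407968+8·708158977) = (137379191137,11330844712)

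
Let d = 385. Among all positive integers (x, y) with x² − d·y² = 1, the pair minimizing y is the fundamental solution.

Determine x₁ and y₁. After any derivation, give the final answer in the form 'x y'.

95831 4884

√385 → a₀=19, period (1,1,1,1,1,…,1,1,38); ℓ=16 even so k=15
step 0: (19, 1)  from 19·(1,0) + (0,1)
step 1: (20, 1)  from 1·(19,1) + (1,0)
…
step 5: (157, 8)  from 1·(98,5) + (59,3)
…
step 7: (726, 37)  from 1·(569,29) + (157,8)
step 8: (2021, 103)  from 2·(726,37) + (569,29)
…
step 10: (10262, 523)  from 3·(2747,140) + (2021,103)
step 11: (13009, 663)  from 1·(10262,523) + (2747,140)
step 12: (23271, 1186)  from 1·(13009,663) + (10262,523)
…
step 14: (59551, 3035)  from 1·(36280,1849) + (23271,1186)
step 15: (95831, 4884)  from 1·(59551,3035) + (36280,1849)
(x₁, y₁) = (95831, 4884);  95831² − 385·4884² = 1 ✓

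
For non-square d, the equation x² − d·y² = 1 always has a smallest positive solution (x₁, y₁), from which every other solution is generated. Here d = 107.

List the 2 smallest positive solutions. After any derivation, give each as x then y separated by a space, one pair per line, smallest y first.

√107 = [10; 2,1,9,1,2,20, …], period ℓ=6 (even) → k=5
a_0=10:  p_0=10·1+0=10,  q_0=10·0+1=1
a_1=2:  p_1=2·10+1=21,  q_1=2·1+0=2
…
a_4=1:  p_4=1·300+31=331,  q_4=1·29+3=32
a_5=2:  p_5=2·331+300=962,  q_5=2·32+29=93
(x₁, y₁) = (962, 93);  962² − 107·93² = 1 ✓
(962+93√107)^2 = 1850887 + 178932√107

962 93
1850887 178932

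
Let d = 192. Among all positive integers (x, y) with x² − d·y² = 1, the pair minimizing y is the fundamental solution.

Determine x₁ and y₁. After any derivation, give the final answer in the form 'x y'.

97 7

√192 = [13; 1,5,1,26, …], period ℓ=4 (even) → k=3
a_0=13:  p_0=13·1+0=13,  q_0=13·0+1=1
a_1=1:  p_1=1·13+1=14,  q_1=1·1+0=1
a_2=5:  p_2=5·14+13=83,  q_2=5·1+1=6
a_3=1:  p_3=1·83+14=97,  q_3=1·6+1=7
fundamental: x₁=97, y₁=7  (since 9409 − 192·49 = 1)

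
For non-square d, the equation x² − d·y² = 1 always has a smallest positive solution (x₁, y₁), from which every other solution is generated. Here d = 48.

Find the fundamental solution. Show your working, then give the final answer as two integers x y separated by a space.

√48 → a₀=6, period (1,12); ℓ=2 even so k=1
k=0  a_k=6  p_k/q_k = 6/1
k=1  a_k=1  p_k/q_k = 7/1
(x₁, y₁) = (7, 1);  7² − 48·1² = 1 ✓

7 1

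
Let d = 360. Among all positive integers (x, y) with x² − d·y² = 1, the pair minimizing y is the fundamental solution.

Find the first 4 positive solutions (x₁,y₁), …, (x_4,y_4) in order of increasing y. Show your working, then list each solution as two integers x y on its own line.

19 1
721 38
27379 1443
1039681 54796

√360 → a₀=18, period (1,36); ℓ=2 even so k=1
i=0: a=18 ⇒ p=18, q=1
i=1: a=1 ⇒ p=19, q=1
fundamental: x₁=19, y₁=1  (since 361 − 360·1 = 1)
(19+1√360)^2 = 721 + 38√360
(19+1√360)^3 = 27379 + 1443√360
(19+1√360)^4 = 1039681 + 54796√360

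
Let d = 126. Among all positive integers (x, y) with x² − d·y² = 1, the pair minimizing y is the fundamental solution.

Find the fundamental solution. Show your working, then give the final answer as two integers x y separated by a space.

d=126: √d = [11; 4,2,4,22] (ℓ=4, even), read p_3/q_3
a_0=11:  p_0=11·1+0=11,  q_0=11·0+1=1
…
a_2=2:  p_2=2·45+11=101,  q_2=2·4+1=9
a_3=4:  p_3=4·101+45=449,  q_3=4·9+4=40
→ (449, 40).  Check: 449²=201601, 126·40²=201600, difference 1.

449 40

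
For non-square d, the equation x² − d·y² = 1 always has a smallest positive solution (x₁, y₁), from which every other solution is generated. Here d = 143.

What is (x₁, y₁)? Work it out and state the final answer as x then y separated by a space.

√143 = [11; 1,22, …], period ℓ=2 (even) → k=1
k=0  a_k=11  p_k/q_k = 11/1
k=1  a_k=1  p_k/q_k = 12/1
fundamental: x₁=12, y₁=1  (since 144 − 143·1 = 1)

12 1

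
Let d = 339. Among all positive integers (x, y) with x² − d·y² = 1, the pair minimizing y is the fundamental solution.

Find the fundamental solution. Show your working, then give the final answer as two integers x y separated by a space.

97970 5321

√339 = [18; 2,2,2,1,17,1,2,2,2,36, …], period ℓ=10 (even) → k=9
i=0: a=18 ⇒ p=18, q=1
i=1: a=2 ⇒ p=37, q=2
…
i=6: a=1 ⇒ p=5855, q=318
…
i=8: a=2 ⇒ p=40359, q=2192
i=9: a=2 ⇒ p=97970, q=5321
fundamental: x₁=97970, y₁=5321  (since 9598120900 − 339·28313041 = 1)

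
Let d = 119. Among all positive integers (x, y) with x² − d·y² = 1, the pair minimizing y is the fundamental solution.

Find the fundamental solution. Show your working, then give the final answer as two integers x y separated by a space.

√119 → a₀=10, period (1,9,1,20); ℓ=4 even so k=3
k=0  a_k=10  p_k/q_k = 10/1
k=1  a_k=1  p_k/q_k = 11/1
k=2  a_k=9  p_k/q_k = 109/10
k=3  a_k=1  p_k/q_k = 120/11
→ (120, 11).  Check: 120²=14400, 119·11²=14399, difference 1.

120 11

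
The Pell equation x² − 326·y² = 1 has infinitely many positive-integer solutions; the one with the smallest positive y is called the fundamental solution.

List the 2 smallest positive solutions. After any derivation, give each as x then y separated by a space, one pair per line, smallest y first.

d=326: √d = [18; 18,36] (ℓ=2, even), read p_1/q_1
step 0: (18, 1)  from 18·(1,0) + (0,1)
step 1: (325, 18)  from 18·(18,1) + (1,0)
fundamental: x₁=325, y₁=18  (since 105625 − 326·324 = 1)
k=2:  x_2 = 325·325+326·18·18 = 211249,  y_2 = 325·18+18·325 = 11700

325 18
211249 11700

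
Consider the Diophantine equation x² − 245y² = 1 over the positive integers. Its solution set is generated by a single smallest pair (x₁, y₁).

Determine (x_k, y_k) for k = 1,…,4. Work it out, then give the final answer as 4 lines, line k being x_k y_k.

√245 → a₀=15, period (1,1,1,7,6,7,1,1,1,30); ℓ=10 even so k=9
step 0: (15, 1)  from 15·(1,0) + (0,1)
…
step 2: (31, 2)  from 1·(16,1) + (15,1)
…
step 5: (2207, 141)  from 6·(360,23) + (47,3)
…
step 7: (18016, 1151)  from 1·(15809,1010) + (2207,141)
step 8: (33825, 2161)  from 1·(18016,1151) + (15809,1010)
step 9: (51841, 3312)  from 1·(33825,2161) + (18016,1151)
(x₁, y₁) = (51841, 3312);  51841² − 245·3312² = 1 ✓
n=2: (51841,3312)∘(51841,3312) = (51841·51841+245·3312·3312, 51841·3312+3312·51841) = (5374978561,343394784)
n=3: (5374978561,343394784)∘(51841,3312) = (51841·5374978561+245·3312·343394784, 51841·343394784+3312·5374978561) = (557288527109761,35603857991376)
n=4: (557288527109761,35603857991376)∘(51841,3312) = (51841·557288527109761+245·3312·35603857991376, 51841·35603857991376+3312·557288527109761) = (57780789062419261441,3691479203918451648)

51841 3312
5374978561 343394784
557288527109761 35603857991376
57780789062419261441 3691479203918451648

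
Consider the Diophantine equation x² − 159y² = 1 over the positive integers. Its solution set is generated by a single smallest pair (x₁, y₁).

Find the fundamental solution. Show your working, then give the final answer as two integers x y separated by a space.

√159 → a₀=12, period (1,1,1,1,3,1,1,1,1,24); ℓ=10 even so k=9
k=0  a_k=12  p_k/q_k = 12/1
k=1  a_k=1  p_k/q_k = 13/1
k=2  a_k=1  p_k/q_k = 25/2
k=3  a_k=1  p_k/q_k = 38/3
…
k=5  a_k=3  p_k/q_k = 227/18
k=6  a_k=1  p_k/q_k = 290/23
k=7  a_k=1  p_k/q_k = 517/41
k=8  a_k=1  p_k/q_k = 807/64
k=9  a_k=1  p_k/q_k = 1324/105
fundamental: x₁=1324, y₁=105  (since 1752976 − 159·11025 = 1)

1324 105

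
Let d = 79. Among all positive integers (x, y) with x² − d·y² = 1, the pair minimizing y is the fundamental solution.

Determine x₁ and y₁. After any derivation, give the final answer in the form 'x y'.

√79 → a₀=8, period (1,7,1,16); ℓ=4 even so k=3
step 0: (8, 1)  from 8·(1,0) + (0,1)
…
step 2: (71, 8)  from 7·(9,1) + (8,1)
step 3: (80, 9)  from 1·(71,8) + (9,1)
fundamental: x₁=80, y₁=9  (since 6400 − 79·81 = 1)

80 9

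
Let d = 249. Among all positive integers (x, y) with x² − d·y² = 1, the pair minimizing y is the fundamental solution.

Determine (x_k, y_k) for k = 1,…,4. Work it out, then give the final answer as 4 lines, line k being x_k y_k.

d=249: √d = [15; 1,3,1,1,5,…,3,1,30] (ℓ=16, even), read p_15/q_15
step 0: (15, 1)  from 15·(1,0) + (0,1)
step 1: (16, 1)  from 1·(15,1) + (1,0)
…
step 3: (79, 5)  from 1·(63,4) + (16,1)
step 4: (142, 9)  from 1·(79,5) + (63,4)
step 5: (789, 50)  from 5·(142,9) + (79,5)
…
step 9: (113835, 7214)  from 3·(36751,2329) + (3582,227)
step 10: (150586, 9543)  from 1·(113835,7214) + (36751,2329)
…
step 12: (1017351, 64472)  from 1·(866765,54929) + (150586,9543)
step 13: (1884116, 119401)  from 1·(1017351,64472) + (866765,54929)
step 14: (6669699, 422675)  from 3·(1884116,119401) + (1017351,64472)
step 15: (8553815, 542076)  from 1·(6669699,422675) + (1884116,119401)
fundamental: x₁=8553815, y₁=542076  (since 73167751054225 − 249·293846389776 = 1)
(x_2, y_2) = (8553815·8553815 + 249·542076·542076, 8553815·542076 + 542076·8553815) = (146335502108449, 9273635639880)
(x_3, y_3) = (8553815·146335502108449 + 249·542076·9273635639880, 8553815·9273635639880 + 542076·146335502108449) = (2503453625935556812055, 158649927281879742324)
(x_4, y_4) = (8553815·2503453625935556812055 + 249·542076·158649927281879742324, 8553815·158649927281879742324 + 542076·2503453625935556812055) = (42828158354663763449114371201, 2714124255465295062538692240)

8553815 542076
146335502108449 9273635639880
2503453625935556812055 158649927281879742324
42828158354663763449114371201 2714124255465295062538692240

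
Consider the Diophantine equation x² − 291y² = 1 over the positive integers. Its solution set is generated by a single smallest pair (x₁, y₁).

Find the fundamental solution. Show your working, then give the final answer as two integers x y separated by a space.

[17; 17,34] for √291; ℓ=2 ⇒ convergent index 1
k=0  a_k=17  p_k/q_k = 17/1
k=1  a_k=17  p_k/q_k = 290/17
→ (290, 17).  Check: 290²=84100, 291·17²=84099, difference 1.

290 17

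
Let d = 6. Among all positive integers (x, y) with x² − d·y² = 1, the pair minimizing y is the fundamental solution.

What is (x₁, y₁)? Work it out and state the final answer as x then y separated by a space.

5 2

d=6: √d = [2; 2,4] (ℓ=2, even), read p_1/q_1
i=0: a=2 ⇒ p=2, q=1
i=1: a=2 ⇒ p=5, q=2
(x₁, y₁) = (5, 2);  5² − 6·2² = 1 ✓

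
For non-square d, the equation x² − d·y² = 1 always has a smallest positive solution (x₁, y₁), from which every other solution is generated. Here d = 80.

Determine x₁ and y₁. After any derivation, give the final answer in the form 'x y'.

9 1

d=80: √d = [8; 1,16] (ℓ=2, even), read p_1/q_1
i=0: a=8 ⇒ p=8, q=1
i=1: a=1 ⇒ p=9, q=1
(x₁, y₁) = (9, 1);  9² − 80·1² = 1 ✓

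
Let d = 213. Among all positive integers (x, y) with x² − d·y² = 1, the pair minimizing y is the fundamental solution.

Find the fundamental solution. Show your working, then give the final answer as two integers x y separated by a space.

d=213: √d = [14; 1,1,2,6,1,8,1,6,2,1,1,28] (ℓ=12, even), read p_11/q_11
i=0: a=14 ⇒ p=14, q=1
i=1: a=1 ⇒ p=15, q=1
i=2: a=1 ⇒ p=29, q=2
…
i=5: a=1 ⇒ p=540, q=37
…
i=8: a=6 ⇒ p=36749, q=2518
…
i=10: a=1 ⇒ p=115574, q=7919
i=11: a=1 ⇒ p=194399, q=13320
→ (194399, 13320).  Check: 194399²=37790971201, 213·13320²=37790971200, difference 1.

194399 13320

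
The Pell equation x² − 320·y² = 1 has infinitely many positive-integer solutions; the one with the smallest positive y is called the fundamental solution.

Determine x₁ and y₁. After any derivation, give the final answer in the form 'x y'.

161 9

√320 → a₀=17, period (1,7,1,34); ℓ=4 even so k=3
k=0  a_k=17  p_k/q_k = 17/1
…
k=2  a_k=7  p_k/q_k = 143/8
k=3  a_k=1  p_k/q_k = 161/9
→ (161, 9).  Check: 161²=25921, 320·9²=25920, difference 1.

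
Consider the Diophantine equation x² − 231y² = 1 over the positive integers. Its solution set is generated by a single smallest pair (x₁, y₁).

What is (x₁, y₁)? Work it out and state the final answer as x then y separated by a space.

√231 → a₀=15, period (5,30); ℓ=2 even so k=1
i=0: a=15 ⇒ p=15, q=1
i=1: a=5 ⇒ p=76, q=5
→ (76, 5).  Check: 76²=5776, 231·5²=5775, difference 1.

76 5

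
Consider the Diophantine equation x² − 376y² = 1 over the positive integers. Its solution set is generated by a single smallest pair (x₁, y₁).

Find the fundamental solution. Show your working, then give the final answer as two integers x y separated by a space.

2143295 110532

d=376: √d = [19; 2,1,1,3,1,…,1,2,38] (ℓ=16, even), read p_15/q_15
k=0  a_k=19  p_k/q_k = 19/1
k=1  a_k=2  p_k/q_k = 39/2
k=2  a_k=1  p_k/q_k = 58/3
k=3  a_k=1  p_k/q_k = 97/5
k=4  a_k=3  p_k/q_k = 349/18
k=5  a_k=1  p_k/q_k = 446/23
k=6  a_k=2  p_k/q_k = 1241/64
k=7  a_k=2  p_k/q_k = 2928/151
k=8  a_k=4  p_k/q_k = 12953/668
k=9  a_k=2  p_k/q_k = 28834/1487
k=10  a_k=2  p_k/q_k = 70621/3642
k=11  a_k=1  p_k/q_k = 99455/5129
k=12  a_k=3  p_k/q_k = 368986/19029
k=13  a_k=1  p_k/q_k = 468441/24158
k=14  a_k=1  p_k/q_k = 837427/43187
k=15  a_k=2  p_k/q_k = 2143295/110532
(x₁, y₁) = (2143295, 110532);  2143295² − 376·110532² = 1 ✓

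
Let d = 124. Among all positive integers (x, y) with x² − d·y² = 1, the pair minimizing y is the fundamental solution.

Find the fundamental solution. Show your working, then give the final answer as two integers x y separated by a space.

√124 = [11; 7,2,1,1,1,…,2,7,22, …], period ℓ=16 (even) → k=15
k=0  a_k=11  p_k/q_k = 11/1
…
k=4  a_k=1  p_k/q_k = 412/37
k=5  a_k=1  p_k/q_k = 657/59
…
k=8  a_k=4  p_k/q_k = 14543/1306
…
k=10  a_k=3  p_k/q_k = 67292/6043
…
k=13  a_k=1  p_k/q_k = 237042/21287
k=14  a_k=2  p_k/q_k = 626251/56239
k=15  a_k=7  p_k/q_k = 4620799/414960
→ (4620799, 414960).  Check: 4620799²=21351783398401, 124·414960²=21351783398400, difference 1.

4620799 414960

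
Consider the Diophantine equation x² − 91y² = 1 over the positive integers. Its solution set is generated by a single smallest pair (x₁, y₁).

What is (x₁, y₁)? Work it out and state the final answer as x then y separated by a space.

[9; 1,1,5,1,5,1,1,18] for √91; ℓ=8 ⇒ convergent index 7
a_0=9:  p_0=9·1+0=9,  q_0=9·0+1=1
a_1=1:  p_1=1·9+1=10,  q_1=1·1+0=1
…
a_3=5:  p_3=5·19+10=105,  q_3=5·2+1=11
a_4=1:  p_4=1·105+19=124,  q_4=1·11+2=13
…
a_6=1:  p_6=1·725+124=849,  q_6=1·76+13=89
a_7=1:  p_7=1·849+725=1574,  q_7=1·89+76=165
fundamental: x₁=1574, y₁=165  (since 2477476 − 91·27225 = 1)

1574 165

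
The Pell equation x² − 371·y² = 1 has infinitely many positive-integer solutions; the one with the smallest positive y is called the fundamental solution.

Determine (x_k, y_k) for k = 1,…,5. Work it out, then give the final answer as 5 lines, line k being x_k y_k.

1695 88
5746049 298320
19479104415 1011304712
66034158220801 3428322675360
223855776889410975 11622012858165688

√371 = [19; 3,1,4,1,3,38, …], period ℓ=6 (even) → k=5
a_0=19:  p_0=19·1+0=19,  q_0=19·0+1=1
a_1=3:  p_1=3·19+1=58,  q_1=3·1+0=3
…
a_4=1:  p_4=1·366+77=443,  q_4=1·19+4=23
a_5=3:  p_5=3·443+366=1695,  q_5=3·23+19=88
→ (1695, 88).  Check: 1695²=2873025, 371·88²=2873024, difference 1.
n=2: (1695,88)∘(1695,88) = (1695·1695+371·88·88, 1695·88+88·1695) = (5746049,298320)
n=3: (5746049,298320)∘(1695,88) = (1695·5746049+371·88·298320, 1695·298320+88·5746049) = (19479104415,1011304712)
n=4: (19479104415,1011304712)∘(1695,88) = (1695·19479104415+371·88·1011304712, 1695·1011304712+88·19479104415) = (66034158220801,3428322675360)
n=5: (66034158220801,3428322675360)∘(1695,88) = (1695·66034158220801+371·88·3428322675360, 1695·3428322675360+88·66034158220801) = (223855776889410975,11622012858165688)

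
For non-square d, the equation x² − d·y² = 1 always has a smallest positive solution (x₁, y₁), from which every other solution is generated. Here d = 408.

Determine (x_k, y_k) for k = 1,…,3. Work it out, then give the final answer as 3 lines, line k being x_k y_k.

√408 = [20; 5,40, …], period ℓ=2 (even) → k=1
step 0: (20, 1)  from 20·(1,0) + (0,1)
step 1: (101, 5)  from 5·(20,1) + (1,0)
(x₁, y₁) = (101, 5);  101² − 408·5² = 1 ✓
k=2:  x_2 = 101·101+408·5·5 = 20401,  y_2 = 101·5+5·101 = 1010
k=3:  x_3 = 101·20401+408·5·1010 = 4120901,  y_3 = 101·1010+5·20401 = 204015

101 5
20401 1010
4120901 204015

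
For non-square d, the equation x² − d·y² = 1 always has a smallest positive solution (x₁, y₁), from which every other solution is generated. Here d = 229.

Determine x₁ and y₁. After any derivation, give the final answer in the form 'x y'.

5848201 386460

[15; 7,1,1,7,30] for √229; ℓ=5 ⇒ convergent index 9
step 0: (15, 1)  from 15·(1,0) + (0,1)
…
step 7: (413926, 27353)  from 1·(362399,23948) + (51527,3405)
step 8: (776325, 51301)  from 1·(413926,27353) + (362399,23948)
step 9: (5848201, 386460)  from 7·(776325,51301) + (413926,27353)
(x₁, y₁) = (5848201, 386460);  5848201² − 229·386460² = 1 ✓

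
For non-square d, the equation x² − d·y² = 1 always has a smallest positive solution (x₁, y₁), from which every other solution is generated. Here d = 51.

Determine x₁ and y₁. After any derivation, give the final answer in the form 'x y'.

50 7

√51 → a₀=7, period (7,14); ℓ=2 even so k=1
i=0: a=7 ⇒ p=7, q=1
i=1: a=7 ⇒ p=50, q=7
(x₁, y₁) = (50, 7);  50² − 51·7² = 1 ✓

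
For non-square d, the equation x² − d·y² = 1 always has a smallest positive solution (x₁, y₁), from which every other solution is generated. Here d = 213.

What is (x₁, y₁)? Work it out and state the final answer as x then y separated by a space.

d=213: √d = [14; 1,1,2,6,1,8,1,6,2,1,1,28] (ℓ=12, even), read p_11/q_11
k=0  a_k=14  p_k/q_k = 14/1
…
k=2  a_k=1  p_k/q_k = 29/2
k=3  a_k=2  p_k/q_k = 73/5
…
k=5  a_k=1  p_k/q_k = 540/37
…
k=7  a_k=1  p_k/q_k = 5327/365
k=8  a_k=6  p_k/q_k = 36749/2518
…
k=10  a_k=1  p_k/q_k = 115574/7919
k=11  a_k=1  p_k/q_k = 194399/13320
fundamental: x₁=194399, y₁=13320  (since 37790971201 − 213·177422400 = 1)

194399 13320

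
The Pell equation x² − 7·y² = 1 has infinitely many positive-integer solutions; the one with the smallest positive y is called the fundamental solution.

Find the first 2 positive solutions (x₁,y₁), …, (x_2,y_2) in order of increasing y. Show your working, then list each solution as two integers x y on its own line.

8 3
127 48

√7 → a₀=2, period (1,1,1,4); ℓ=4 even so k=3
i=0: a=2 ⇒ p=2, q=1
i=1: a=1 ⇒ p=3, q=1
i=2: a=1 ⇒ p=5, q=2
i=3: a=1 ⇒ p=8, q=3
fundamental: x₁=8, y₁=3  (since 64 − 7·9 = 1)
(x_2, y_2) = (8·8 + 7·3·3, 8·3 + 3·8) = (127, 48)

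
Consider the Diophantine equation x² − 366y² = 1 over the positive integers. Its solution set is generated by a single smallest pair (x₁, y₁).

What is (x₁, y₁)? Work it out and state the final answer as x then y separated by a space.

907925 47458

√366 = [19; 7,1,1,1,2,12,2,1,1,1,7,38, …], period ℓ=12 (even) → k=11
step 0: (19, 1)  from 19·(1,0) + (0,1)
step 1: (134, 7)  from 7·(19,1) + (1,0)
…
step 4: (440, 23)  from 1·(287,15) + (153,8)
…
step 6: (14444, 755)  from 12·(1167,61) + (440,23)
…
step 10: (119053, 6223)  from 1·(74554,3897) + (44499,2326)
step 11: (907925, 47458)  from 7·(119053,6223) + (74554,3897)
fundamental: x₁=907925, y₁=47458  (since 824327805625 − 366·2252261764 = 1)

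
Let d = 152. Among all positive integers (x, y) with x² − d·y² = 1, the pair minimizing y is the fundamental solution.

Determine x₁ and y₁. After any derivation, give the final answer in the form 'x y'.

37 3

d=152: √d = [12; 3,24] (ℓ=2, even), read p_1/q_1
i=0: a=12 ⇒ p=12, q=1
i=1: a=3 ⇒ p=37, q=3
fundamental: x₁=37, y₁=3  (since 1369 − 152·9 = 1)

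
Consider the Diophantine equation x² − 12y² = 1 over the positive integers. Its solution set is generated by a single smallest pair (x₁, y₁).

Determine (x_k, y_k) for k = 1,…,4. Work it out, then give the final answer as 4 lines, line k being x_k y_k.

√12 → a₀=3, period (2,6); ℓ=2 even so k=1
k=0  a_k=3  p_k/q_k = 3/1
k=1  a_k=2  p_k/q_k = 7/2
(x₁, y₁) = (7, 2);  7² − 12·2² = 1 ✓
n=2: (7,2)∘(7,2) = (7·7+12·2·2, 7·2+2·7) = (97,28)
n=3: (97,28)∘(7,2) = (7·97+12·2·28, 7·28+2·97) = (1351,390)
n=4: (1351,390)∘(7,2) = (7·1351+12·2·390, 7·390+2·1351) = (18817,5432)

7 2
97 28
1351 390
18817 5432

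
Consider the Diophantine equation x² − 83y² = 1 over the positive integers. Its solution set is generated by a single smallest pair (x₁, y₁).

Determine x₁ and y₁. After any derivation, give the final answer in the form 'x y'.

82 9

d=83: √d = [9; 9,18] (ℓ=2, even), read p_1/q_1
step 0: (9, 1)  from 9·(1,0) + (0,1)
step 1: (82, 9)  from 9·(9,1) + (1,0)
fundamental: x₁=82, y₁=9  (since 6724 − 83·81 = 1)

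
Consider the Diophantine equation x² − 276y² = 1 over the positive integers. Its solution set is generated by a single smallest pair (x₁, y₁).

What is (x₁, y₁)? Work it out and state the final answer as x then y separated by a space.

7775 468

[16; 1,1,1,1,2,2,2,1,1,1,1,32] for √276; ℓ=12 ⇒ convergent index 11
a_0=16:  p_0=16·1+0=16,  q_0=16·0+1=1
a_1=1:  p_1=1·16+1=17,  q_1=1·1+0=1
…
a_5=2:  p_5=2·83+50=216,  q_5=2·5+3=13
…
a_8=1:  p_8=1·1246+515=1761,  q_8=1·75+31=106
a_9=1:  p_9=1·1761+1246=3007,  q_9=1·106+75=181
a_10=1:  p_10=1·3007+1761=4768,  q_10=1·181+106=287
a_11=1:  p_11=1·4768+3007=7775,  q_11=1·287+181=468
(x₁, y₁) = (7775, 468);  7775² − 276·468² = 1 ✓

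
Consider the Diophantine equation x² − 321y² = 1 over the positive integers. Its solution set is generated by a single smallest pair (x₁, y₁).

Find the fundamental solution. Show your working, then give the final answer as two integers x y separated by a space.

215 12

√321 = [17; 1,10,1,34, …], period ℓ=4 (even) → k=3
step 0: (17, 1)  from 17·(1,0) + (0,1)
…
step 2: (197, 11)  from 10·(18,1) + (17,1)
step 3: (215, 12)  from 1·(197,11) + (18,1)
(x₁, y₁) = (215, 12);  215² − 321·12² = 1 ✓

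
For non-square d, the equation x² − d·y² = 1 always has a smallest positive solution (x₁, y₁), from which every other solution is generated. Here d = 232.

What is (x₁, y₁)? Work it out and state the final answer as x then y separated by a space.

√232 = [15; 4,3,7,3,4,30, …], period ℓ=6 (even) → k=5
i=0: a=15 ⇒ p=15, q=1
…
i=4: a=3 ⇒ p=4539, q=298
i=5: a=4 ⇒ p=19603, q=1287
fundamental: x₁=19603, y₁=1287  (since 384277609 − 232·1656369 = 1)

19603 1287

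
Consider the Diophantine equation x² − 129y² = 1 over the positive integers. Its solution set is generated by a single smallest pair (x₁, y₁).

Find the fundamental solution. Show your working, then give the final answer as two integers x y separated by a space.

[11; 2,1,3,1,6,1,3,1,2,22] for √129; ℓ=10 ⇒ convergent index 9
k=0  a_k=11  p_k/q_k = 11/1
k=1  a_k=2  p_k/q_k = 23/2
…
k=4  a_k=1  p_k/q_k = 159/14
k=5  a_k=6  p_k/q_k = 1079/95
…
k=7  a_k=3  p_k/q_k = 4793/422
k=8  a_k=1  p_k/q_k = 6031/531
k=9  a_k=2  p_k/q_k = 16855/1484
(x₁, y₁) = (16855, 1484);  16855² − 129·1484² = 1 ✓

16855 1484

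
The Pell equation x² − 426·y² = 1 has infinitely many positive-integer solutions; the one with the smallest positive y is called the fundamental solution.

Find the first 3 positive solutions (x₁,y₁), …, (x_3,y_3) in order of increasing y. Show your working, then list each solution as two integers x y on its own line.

d=426: √d = [20; 1,1,1,3,2,6,2,3,1,1,1,40] (ℓ=12, even), read p_11/q_11
step 0: (20, 1)  from 20·(1,0) + (0,1)
…
step 2: (41, 2)  from 1·(21,1) + (20,1)
…
step 10: (56780, 2751)  from 1·(31971,1549) + (24809,1202)
step 11: (88751, 4300)  from 1·(56780,2751) + (31971,1549)
fundamental: x₁=88751, y₁=4300  (since 7876740001 − 426·18490000 = 1)
n=2: (88751,4300)∘(88751,4300) = (88751·88751+426·4300·4300, 88751·4300+4300·88751) = (15753480001,763258600)
n=3: (15753480001,763258600)∘(88751,4300) = (88751·15753480001+426·4300·763258600, 88751·763258600+4300·15753480001) = (2796274207048751,135479928012900)

88751 4300
15753480001 763258600
2796274207048751 135479928012900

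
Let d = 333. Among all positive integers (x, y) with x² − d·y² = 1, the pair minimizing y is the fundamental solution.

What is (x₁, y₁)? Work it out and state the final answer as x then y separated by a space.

73 4

√333 = [18; 4,36, …], period ℓ=2 (even) → k=1
k=0  a_k=18  p_k/q_k = 18/1
k=1  a_k=4  p_k/q_k = 73/4
→ (73, 4).  Check: 73²=5329, 333·4²=5328, difference 1.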